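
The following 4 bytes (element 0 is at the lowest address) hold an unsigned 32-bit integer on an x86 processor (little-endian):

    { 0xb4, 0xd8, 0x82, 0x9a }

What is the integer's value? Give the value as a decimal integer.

2592266420

Little-endian: lowest address holds the least-significant byte.
Reassemble most-significant byte first: 9A 82 D8 B4 → 0x9A82D8B4.
0x9A82D8B4 = 2592266420.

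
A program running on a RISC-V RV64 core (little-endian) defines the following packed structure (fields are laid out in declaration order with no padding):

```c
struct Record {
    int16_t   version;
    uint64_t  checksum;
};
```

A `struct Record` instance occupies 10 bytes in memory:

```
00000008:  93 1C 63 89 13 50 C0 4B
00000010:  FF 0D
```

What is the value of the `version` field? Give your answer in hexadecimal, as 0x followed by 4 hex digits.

`version` is the first field, at byte offset 0, occupying 2 bytes.
Bytes at offsets 0..1: 93 1C.
Little-endian stores the least-significant byte at the lowest address.
Reassemble most-significant byte first: 1C 93 → 0x1C93.

0x1C93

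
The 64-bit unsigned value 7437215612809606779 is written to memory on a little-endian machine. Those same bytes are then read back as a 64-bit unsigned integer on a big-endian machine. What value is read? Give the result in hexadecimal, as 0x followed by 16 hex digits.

0x7B76811F324C3667

7437215612809606779 in 64-bit hexadecimal is 0x67364C321F81767B.
Stored little-endian, the bytes at ascending addresses are 7B 76 81 1F 32 4C 36 67.
Read back as big-endian, the last byte is least significant, giving 0x7B76811F324C3667.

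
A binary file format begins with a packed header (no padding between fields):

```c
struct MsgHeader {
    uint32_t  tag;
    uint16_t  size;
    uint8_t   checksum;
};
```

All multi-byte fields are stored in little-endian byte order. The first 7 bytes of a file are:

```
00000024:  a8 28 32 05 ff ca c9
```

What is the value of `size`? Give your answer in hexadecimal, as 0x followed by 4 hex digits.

`size` follows `tag` (4 bytes), so it starts at byte offset 4 and occupies 2 bytes.
Bytes at offsets 4..5: FF CA.
In little-endian order the low byte comes first in memory.
Reassemble most-significant byte first: CA FF → 0xCAFF.

0xCAFF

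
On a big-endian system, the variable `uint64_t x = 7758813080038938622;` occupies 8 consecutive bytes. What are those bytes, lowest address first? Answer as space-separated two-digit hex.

7758813080038938622 in hexadecimal, padded to 64 bits, is 0x6BACD7636A6017FE.
Split into bytes (most-significant first): 6B AC D7 63 6A 60 17 FE.
Big-endian: lowest address holds the most-significant byte.
So the memory order matches the most-significant-first order: 6B AC D7 63 6A 60 17 FE.

6B AC D7 63 6A 60 17 FE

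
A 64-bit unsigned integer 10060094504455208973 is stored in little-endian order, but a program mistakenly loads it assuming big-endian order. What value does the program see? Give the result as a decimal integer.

973034464431217803

10060094504455208973 in 64-bit hexadecimal is 0x8B9CA2A6B0E9800D.
Stored little-endian, the bytes at ascending addresses are 0D 80 E9 B0 A6 A2 9C 8B.
Read back as big-endian, the last byte is least significant, giving 0x0D80E9B0A6A29C8B.
0x0D80E9B0A6A29C8B = 973034464431217803.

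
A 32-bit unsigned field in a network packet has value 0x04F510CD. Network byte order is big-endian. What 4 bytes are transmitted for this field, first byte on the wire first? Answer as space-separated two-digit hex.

04 F5 10 CD

Split into bytes (most-significant first): 04 F5 10 CD.
Big-endian: lowest address holds the most-significant byte.
So the memory order matches the most-significant-first order: 04 F5 10 CD.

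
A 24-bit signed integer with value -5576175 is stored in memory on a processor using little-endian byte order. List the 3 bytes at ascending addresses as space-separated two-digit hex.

11 EA AA

Two's complement of -5576175 in 24 bits: 5576175 = 0x5515EF; invert → 0xAAEA10; add 1 → 0xAAEA11.
Split into bytes (most-significant first): AA EA 11.
In little-endian order the low byte comes first in memory.
So at ascending addresses the bytes are 11 EA AA.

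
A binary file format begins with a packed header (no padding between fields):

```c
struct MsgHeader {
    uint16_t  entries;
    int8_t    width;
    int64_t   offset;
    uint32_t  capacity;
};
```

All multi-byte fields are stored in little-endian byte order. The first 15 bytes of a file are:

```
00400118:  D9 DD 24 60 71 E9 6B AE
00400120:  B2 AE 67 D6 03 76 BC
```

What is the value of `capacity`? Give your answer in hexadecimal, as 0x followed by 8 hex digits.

0xBC7603D6

`capacity` follows `entries` (2 B), `width` (1 B), `offset` (8 B), so it starts at offset 2 + 1 + 8 = 11 and occupies 4 bytes.
Bytes at offsets 11..14: D6 03 76 BC.
Little-endian: lowest address holds the least-significant byte.
Reassemble most-significant byte first: BC 76 03 D6 → 0xBC7603D6.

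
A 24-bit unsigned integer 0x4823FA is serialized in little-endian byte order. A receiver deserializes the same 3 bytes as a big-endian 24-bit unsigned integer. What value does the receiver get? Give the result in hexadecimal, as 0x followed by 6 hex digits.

0xFA2348

Stored little-endian, the bytes at ascending addresses are FA 23 48.
Read back as big-endian, the last byte is least significant, giving 0xFA2348.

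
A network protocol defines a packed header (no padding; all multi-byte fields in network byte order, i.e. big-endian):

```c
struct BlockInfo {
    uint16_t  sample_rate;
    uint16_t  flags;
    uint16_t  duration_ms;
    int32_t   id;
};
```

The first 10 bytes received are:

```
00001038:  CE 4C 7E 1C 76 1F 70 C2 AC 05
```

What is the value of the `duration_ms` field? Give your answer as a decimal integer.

30239

`duration_ms` follows `sample_rate` (2 B), `flags` (2 B), so it starts at offset 2 + 2 = 4 and occupies 2 bytes.
Bytes at offsets 4..5: 76 1F.
Big-endian: lowest address holds the most-significant byte.
The bytes are already most-significant first: 0x761F.
0x761F = 30239.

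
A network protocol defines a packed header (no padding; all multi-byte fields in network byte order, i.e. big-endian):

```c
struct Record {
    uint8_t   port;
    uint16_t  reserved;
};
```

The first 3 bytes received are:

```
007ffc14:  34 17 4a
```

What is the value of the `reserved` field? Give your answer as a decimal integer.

5962

`reserved` follows `port` (1 byte), so it starts at byte offset 1 and occupies 2 bytes.
Bytes at offsets 1..2: 17 4A.
In big-endian order the high byte comes first in memory.
The bytes are already most-significant first: 0x174A.
0x174A = 5962.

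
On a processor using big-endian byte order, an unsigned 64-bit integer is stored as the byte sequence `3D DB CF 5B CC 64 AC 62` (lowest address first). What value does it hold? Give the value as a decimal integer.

Big-endian stores the most-significant byte at the lowest address.
The bytes are already most-significant first: 0x3DDBCF5BCC64AC62.
0x3DDBCF5BCC64AC62 = 4457384249391361122.

4457384249391361122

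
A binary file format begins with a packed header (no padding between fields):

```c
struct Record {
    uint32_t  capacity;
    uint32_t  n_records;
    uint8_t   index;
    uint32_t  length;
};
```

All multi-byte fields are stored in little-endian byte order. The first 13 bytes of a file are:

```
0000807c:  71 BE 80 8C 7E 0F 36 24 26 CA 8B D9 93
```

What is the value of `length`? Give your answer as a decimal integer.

2480507850

`length` follows `capacity` (4 B), `n_records` (4 B), `index` (1 B), so it starts at offset 4 + 4 + 1 = 9 and occupies 4 bytes.
Bytes at offsets 9..12: CA 8B D9 93.
In little-endian order the low byte comes first in memory.
Reassemble most-significant byte first: 93 D9 8B CA → 0x93D98BCA.
0x93D98BCA = 2480507850.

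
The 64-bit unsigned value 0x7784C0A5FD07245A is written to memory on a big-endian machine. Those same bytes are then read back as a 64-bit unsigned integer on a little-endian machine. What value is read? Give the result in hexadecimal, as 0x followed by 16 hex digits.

Stored big-endian, the bytes at ascending addresses are 77 84 C0 A5 FD 07 24 5A.
Read back as little-endian, the first byte is least significant, giving 0x5A2407FDA5C08477.

0x5A2407FDA5C08477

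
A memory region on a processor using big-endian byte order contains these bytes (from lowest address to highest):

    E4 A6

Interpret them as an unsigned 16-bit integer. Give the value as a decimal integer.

58534

Big-endian stores the most-significant byte at the lowest address.
The bytes are already most-significant first: 0xE4A6.
0xE4A6 = 58534.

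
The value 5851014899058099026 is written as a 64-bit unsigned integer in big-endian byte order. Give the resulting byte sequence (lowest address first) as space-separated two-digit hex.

5851014899058099026 in hexadecimal, padded to 64 bits, is 0x5132FB0CF9E04352.
Split into bytes (most-significant first): 51 32 FB 0C F9 E0 43 52.
In big-endian order the high byte comes first in memory.
So the memory order matches the most-significant-first order: 51 32 FB 0C F9 E0 43 52.

51 32 FB 0C F9 E0 43 52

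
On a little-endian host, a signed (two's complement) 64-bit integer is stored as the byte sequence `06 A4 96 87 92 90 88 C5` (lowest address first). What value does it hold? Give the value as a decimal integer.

Little-endian stores the least-significant byte at the lowest address.
Reassemble most-significant byte first: C5 88 90 92 87 96 A4 06 → 0xC58890928796A406.
Top bit is set, so as a signed 64-bit value this is 0xC58890928796A406 − 2^64 = -4212958492390677498.

-4212958492390677498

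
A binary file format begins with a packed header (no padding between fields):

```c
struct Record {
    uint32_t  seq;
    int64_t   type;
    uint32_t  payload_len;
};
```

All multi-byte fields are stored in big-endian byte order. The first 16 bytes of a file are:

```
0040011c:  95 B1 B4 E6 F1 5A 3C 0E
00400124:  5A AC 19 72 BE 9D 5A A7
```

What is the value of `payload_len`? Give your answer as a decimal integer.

3197983399

`payload_len` follows `seq` (4 B), `type` (8 B), so it starts at offset 4 + 8 = 12 and occupies 4 bytes.
Bytes at offsets 12..15: BE 9D 5A A7.
Big-endian stores the most-significant byte at the lowest address.
The bytes are already most-significant first: 0xBE9D5AA7.
0xBE9D5AA7 = 3197983399.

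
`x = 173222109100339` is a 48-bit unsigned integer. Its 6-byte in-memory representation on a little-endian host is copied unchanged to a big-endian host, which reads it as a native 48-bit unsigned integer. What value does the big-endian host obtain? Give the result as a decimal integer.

173222109100339 in 48-bit hexadecimal is 0x9D8B6A47B933.
Stored little-endian, the bytes at ascending addresses are 33 B9 47 6A 8B 9D.
Read back as big-endian, the last byte is least significant, giving 0x33B9476A8B9D.
0x33B9476A8B9D = 56870860131229.

56870860131229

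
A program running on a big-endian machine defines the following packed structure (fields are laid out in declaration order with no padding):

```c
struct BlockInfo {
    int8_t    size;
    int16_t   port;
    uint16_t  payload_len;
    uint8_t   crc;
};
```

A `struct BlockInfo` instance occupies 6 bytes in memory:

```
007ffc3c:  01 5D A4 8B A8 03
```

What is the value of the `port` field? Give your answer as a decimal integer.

`port` follows `size` (1 byte), so it starts at byte offset 1 and occupies 2 bytes.
Bytes at offsets 1..2: 5D A4.
Big-endian stores the most-significant byte at the lowest address.
The bytes are already most-significant first: 0x5DA4.
0x5DA4 = 23972.

23972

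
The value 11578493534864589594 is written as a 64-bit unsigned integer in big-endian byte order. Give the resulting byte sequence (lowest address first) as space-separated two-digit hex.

11578493534864589594 in hexadecimal, padded to 64 bits, is 0xA0AF128643C2C31A.
Split into bytes (most-significant first): A0 AF 12 86 43 C2 C3 1A.
Big-endian: lowest address holds the most-significant byte.
So the memory order matches the most-significant-first order: A0 AF 12 86 43 C2 C3 1A.

A0 AF 12 86 43 C2 C3 1A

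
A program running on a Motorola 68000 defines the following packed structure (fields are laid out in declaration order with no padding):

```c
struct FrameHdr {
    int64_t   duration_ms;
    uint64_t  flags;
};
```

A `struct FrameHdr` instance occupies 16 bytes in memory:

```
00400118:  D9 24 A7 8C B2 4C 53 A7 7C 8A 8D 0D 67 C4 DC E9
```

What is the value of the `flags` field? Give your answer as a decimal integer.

8974140296204180713

`flags` follows `duration_ms` (8 bytes), so it starts at byte offset 8 and occupies 8 bytes.
Bytes at offsets 8..15: 7C 8A 8D 0D 67 C4 DC E9.
In big-endian order the high byte comes first in memory.
The bytes are already most-significant first: 0x7C8A8D0D67C4DCE9.
0x7C8A8D0D67C4DCE9 = 8974140296204180713.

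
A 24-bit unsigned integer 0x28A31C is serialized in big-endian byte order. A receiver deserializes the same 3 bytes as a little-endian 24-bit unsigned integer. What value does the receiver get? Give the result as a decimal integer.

Stored big-endian, the bytes at ascending addresses are 28 A3 1C.
Read back as little-endian, the first byte is least significant, giving 0x1CA328.
0x1CA328 = 1876776.

1876776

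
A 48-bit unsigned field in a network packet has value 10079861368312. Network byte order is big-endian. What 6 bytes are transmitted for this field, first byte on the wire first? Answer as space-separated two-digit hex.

09 2A E6 8E 65 F8

10079861368312 in hexadecimal, padded to 48 bits, is 0x092AE68E65F8.
Split into bytes (most-significant first): 09 2A E6 8E 65 F8.
In big-endian order the high byte comes first in memory.
So the memory order matches the most-significant-first order: 09 2A E6 8E 65 F8.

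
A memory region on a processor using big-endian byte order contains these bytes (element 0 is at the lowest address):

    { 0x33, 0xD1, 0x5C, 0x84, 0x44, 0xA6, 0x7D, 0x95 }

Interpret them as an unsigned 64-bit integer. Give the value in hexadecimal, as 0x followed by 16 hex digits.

Big-endian stores the most-significant byte at the lowest address.
The bytes are already most-significant first: 0x33D15C8444A67D95.

0x33D15C8444A67D95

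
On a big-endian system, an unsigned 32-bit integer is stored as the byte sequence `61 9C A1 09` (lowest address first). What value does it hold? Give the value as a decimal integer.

1637654793

Big-endian: lowest address holds the most-significant byte.
The bytes are already most-significant first: 0x619CA109.
0x619CA109 = 1637654793.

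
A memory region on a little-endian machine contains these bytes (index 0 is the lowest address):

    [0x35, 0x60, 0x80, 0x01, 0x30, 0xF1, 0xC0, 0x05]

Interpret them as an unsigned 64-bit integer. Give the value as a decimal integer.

414596354204000309

In little-endian order the low byte comes first in memory.
Reassemble most-significant byte first: 05 C0 F1 30 01 80 60 35 → 0x05C0F13001806035.
0x05C0F13001806035 = 414596354204000309.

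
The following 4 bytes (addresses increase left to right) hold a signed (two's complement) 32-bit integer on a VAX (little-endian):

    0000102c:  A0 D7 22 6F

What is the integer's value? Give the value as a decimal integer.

1864554400

Little-endian: lowest address holds the least-significant byte.
Reassemble most-significant byte first: 6F 22 D7 A0 → 0x6F22D7A0.
0x6F22D7A0 = 1864554400.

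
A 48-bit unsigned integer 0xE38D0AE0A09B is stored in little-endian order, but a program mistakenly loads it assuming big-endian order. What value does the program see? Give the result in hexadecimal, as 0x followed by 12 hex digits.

Stored little-endian, the bytes at ascending addresses are 9B A0 E0 0A 8D E3.
Read back as big-endian, the last byte is least significant, giving 0x9BA0E00A8DE3.

0x9BA0E00A8DE3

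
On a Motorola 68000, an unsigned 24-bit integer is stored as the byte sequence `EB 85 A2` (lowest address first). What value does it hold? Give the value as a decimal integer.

15435170

Big-endian: lowest address holds the most-significant byte.
The bytes are already most-significant first: 0xEB85A2.
0xEB85A2 = 15435170.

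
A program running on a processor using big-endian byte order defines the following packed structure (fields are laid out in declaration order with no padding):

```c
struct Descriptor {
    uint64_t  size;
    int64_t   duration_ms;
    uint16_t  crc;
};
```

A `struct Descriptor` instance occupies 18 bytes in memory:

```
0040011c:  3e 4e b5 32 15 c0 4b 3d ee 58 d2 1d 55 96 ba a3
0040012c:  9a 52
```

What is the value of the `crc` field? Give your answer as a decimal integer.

`crc` follows `size` (8 B), `duration_ms` (8 B), so it starts at offset 8 + 8 = 16 and occupies 2 bytes.
Bytes at offsets 16..17: 9A 52.
In big-endian order the high byte comes first in memory.
The bytes are already most-significant first: 0x9A52.
0x9A52 = 39506.

39506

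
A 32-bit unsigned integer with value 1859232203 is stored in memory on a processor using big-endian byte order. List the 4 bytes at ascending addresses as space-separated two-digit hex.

6E D1 A1 CB

1859232203 in hexadecimal, padded to 32 bits, is 0x6ED1A1CB.
Split into bytes (most-significant first): 6E D1 A1 CB.
Big-endian stores the most-significant byte at the lowest address.
So the memory order matches the most-significant-first order: 6E D1 A1 CB.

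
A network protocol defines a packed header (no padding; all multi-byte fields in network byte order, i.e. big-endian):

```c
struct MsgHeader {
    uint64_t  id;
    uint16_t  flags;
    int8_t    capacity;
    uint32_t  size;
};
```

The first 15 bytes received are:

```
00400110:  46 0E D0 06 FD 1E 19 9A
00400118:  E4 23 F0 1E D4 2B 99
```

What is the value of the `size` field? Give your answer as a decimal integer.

`size` follows `id` (8 B), `flags` (2 B), `capacity` (1 B), so it starts at offset 8 + 2 + 1 = 11 and occupies 4 bytes.
Bytes at offsets 11..14: 1E D4 2B 99.
Big-endian stores the most-significant byte at the lowest address.
The bytes are already most-significant first: 0x1ED42B99.
0x1ED42B99 = 517221273.

517221273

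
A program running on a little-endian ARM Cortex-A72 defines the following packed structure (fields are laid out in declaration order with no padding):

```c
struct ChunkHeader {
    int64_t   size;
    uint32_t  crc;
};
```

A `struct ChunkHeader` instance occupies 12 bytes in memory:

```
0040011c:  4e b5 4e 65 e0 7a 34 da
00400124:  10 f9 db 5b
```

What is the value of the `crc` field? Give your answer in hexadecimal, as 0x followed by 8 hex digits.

`crc` follows `size` (8 bytes), so it starts at byte offset 8 and occupies 4 bytes.
Bytes at offsets 8..11: 10 F9 DB 5B.
In little-endian order the low byte comes first in memory.
Reassemble most-significant byte first: 5B DB F9 10 → 0x5BDBF910.

0x5BDBF910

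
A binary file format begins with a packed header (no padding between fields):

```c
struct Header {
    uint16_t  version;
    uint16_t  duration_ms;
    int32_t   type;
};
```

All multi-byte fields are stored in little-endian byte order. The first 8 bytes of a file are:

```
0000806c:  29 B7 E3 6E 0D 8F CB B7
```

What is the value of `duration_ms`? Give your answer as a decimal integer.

`duration_ms` follows `version` (2 bytes), so it starts at byte offset 2 and occupies 2 bytes.
Bytes at offsets 2..3: E3 6E.
Little-endian: lowest address holds the least-significant byte.
Reassemble most-significant byte first: 6E E3 → 0x6EE3.
0x6EE3 = 28387.

28387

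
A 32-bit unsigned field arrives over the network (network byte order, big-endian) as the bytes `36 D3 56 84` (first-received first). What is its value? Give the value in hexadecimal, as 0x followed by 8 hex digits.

Big-endian stores the most-significant byte at the lowest address.
The bytes are already most-significant first: 0x36D35684.

0x36D35684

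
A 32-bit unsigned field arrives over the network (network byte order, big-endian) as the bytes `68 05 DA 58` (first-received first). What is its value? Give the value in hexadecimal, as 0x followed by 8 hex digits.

0x6805DA58

Big-endian: lowest address holds the most-significant byte.
The bytes are already most-significant first: 0x6805DA58.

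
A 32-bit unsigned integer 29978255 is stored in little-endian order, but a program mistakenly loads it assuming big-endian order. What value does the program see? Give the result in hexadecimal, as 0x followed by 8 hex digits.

0x8F6EC901

29978255 in 32-bit hexadecimal is 0x01C96E8F.
Stored little-endian, the bytes at ascending addresses are 8F 6E C9 01.
Read back as big-endian, the last byte is least significant, giving 0x8F6EC901.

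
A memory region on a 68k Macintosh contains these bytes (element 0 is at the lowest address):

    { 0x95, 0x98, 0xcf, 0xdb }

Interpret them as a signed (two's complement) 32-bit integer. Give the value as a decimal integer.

In big-endian order the high byte comes first in memory.
The bytes are already most-significant first: 0x9598CFDB.
Top bit is set, so as a signed 32-bit value this is 0x9598CFDB − 2^32 = -1785147429.

-1785147429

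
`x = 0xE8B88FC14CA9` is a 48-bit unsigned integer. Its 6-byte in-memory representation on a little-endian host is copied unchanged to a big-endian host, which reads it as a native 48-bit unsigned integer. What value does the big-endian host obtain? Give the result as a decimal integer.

Stored little-endian, the bytes at ascending addresses are A9 4C C1 8F B8 E8.
Read back as big-endian, the last byte is least significant, giving 0xA94CC18FB8E8.
0xA94CC18FB8E8 = 186147130030312.

186147130030312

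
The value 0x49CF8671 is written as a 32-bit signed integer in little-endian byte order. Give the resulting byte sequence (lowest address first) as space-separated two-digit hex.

Split into bytes (most-significant first): 49 CF 86 71.
Little-endian: lowest address holds the least-significant byte.
So at ascending addresses the bytes are 71 86 CF 49.

71 86 CF 49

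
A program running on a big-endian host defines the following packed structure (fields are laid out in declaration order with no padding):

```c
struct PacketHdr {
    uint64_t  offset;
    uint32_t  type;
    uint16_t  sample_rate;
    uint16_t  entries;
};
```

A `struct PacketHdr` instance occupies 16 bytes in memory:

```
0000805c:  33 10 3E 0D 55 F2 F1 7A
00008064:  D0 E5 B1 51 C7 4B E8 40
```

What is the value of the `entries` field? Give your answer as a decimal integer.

`entries` follows `offset` (8 B), `type` (4 B), `sample_rate` (2 B), so it starts at offset 8 + 4 + 2 = 14 and occupies 2 bytes.
Bytes at offsets 14..15: E8 40.
Big-endian stores the most-significant byte at the lowest address.
The bytes are already most-significant first: 0xE840.
0xE840 = 59456.

59456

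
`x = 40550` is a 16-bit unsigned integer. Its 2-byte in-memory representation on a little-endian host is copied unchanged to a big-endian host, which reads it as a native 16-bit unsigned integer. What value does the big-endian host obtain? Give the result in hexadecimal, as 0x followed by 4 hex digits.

40550 in 16-bit hexadecimal is 0x9E66.
Stored little-endian, the bytes at ascending addresses are 66 9E.
Read back as big-endian, the last byte is least significant, giving 0x669E.

0x669E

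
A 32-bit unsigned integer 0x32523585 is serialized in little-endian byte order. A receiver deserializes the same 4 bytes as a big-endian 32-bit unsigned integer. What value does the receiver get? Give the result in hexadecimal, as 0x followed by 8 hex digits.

0x85355232

Stored little-endian, the bytes at ascending addresses are 85 35 52 32.
Read back as big-endian, the last byte is least significant, giving 0x85355232.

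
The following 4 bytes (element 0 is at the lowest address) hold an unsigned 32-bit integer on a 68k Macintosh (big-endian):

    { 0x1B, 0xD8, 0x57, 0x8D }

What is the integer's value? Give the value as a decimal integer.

467163021

Big-endian: lowest address holds the most-significant byte.
The bytes are already most-significant first: 0x1BD8578D.
0x1BD8578D = 467163021.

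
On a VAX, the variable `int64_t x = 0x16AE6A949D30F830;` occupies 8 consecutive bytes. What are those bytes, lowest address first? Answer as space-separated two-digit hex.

Split into bytes (most-significant first): 16 AE 6A 94 9D 30 F8 30.
Little-endian stores the least-significant byte at the lowest address.
So at ascending addresses the bytes are 30 F8 30 9D 94 6A AE 16.

30 F8 30 9D 94 6A AE 16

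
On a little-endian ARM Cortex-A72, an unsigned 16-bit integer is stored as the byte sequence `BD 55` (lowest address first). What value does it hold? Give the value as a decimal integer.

21949

Little-endian: lowest address holds the least-significant byte.
Reassemble most-significant byte first: 55 BD → 0x55BD.
0x55BD = 21949.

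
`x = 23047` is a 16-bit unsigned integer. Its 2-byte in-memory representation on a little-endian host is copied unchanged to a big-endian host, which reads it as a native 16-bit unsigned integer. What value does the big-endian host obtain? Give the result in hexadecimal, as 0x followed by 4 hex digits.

0x075A

23047 in 16-bit hexadecimal is 0x5A07.
Stored little-endian, the bytes at ascending addresses are 07 5A.
Read back as big-endian, the last byte is least significant, giving 0x075A.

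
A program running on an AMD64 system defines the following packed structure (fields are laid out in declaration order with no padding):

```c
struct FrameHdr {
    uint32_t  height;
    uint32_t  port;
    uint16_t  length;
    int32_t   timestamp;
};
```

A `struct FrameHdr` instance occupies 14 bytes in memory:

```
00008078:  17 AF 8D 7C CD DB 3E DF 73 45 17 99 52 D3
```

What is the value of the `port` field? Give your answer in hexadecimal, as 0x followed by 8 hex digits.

`port` follows `height` (4 bytes), so it starts at byte offset 4 and occupies 4 bytes.
Bytes at offsets 4..7: CD DB 3E DF.
Little-endian: lowest address holds the least-significant byte.
Reassemble most-significant byte first: DF 3E DB CD → 0xDF3EDBCD.

0xDF3EDBCD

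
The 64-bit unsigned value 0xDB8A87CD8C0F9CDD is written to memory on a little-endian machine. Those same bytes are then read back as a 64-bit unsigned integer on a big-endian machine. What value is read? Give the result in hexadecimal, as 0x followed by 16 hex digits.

Stored little-endian, the bytes at ascending addresses are DD 9C 0F 8C CD 87 8A DB.
Read back as big-endian, the last byte is least significant, giving 0xDD9C0F8CCD878ADB.

0xDD9C0F8CCD878ADB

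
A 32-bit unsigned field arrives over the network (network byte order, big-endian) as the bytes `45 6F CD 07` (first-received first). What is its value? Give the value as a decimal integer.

In big-endian order the high byte comes first in memory.
The bytes are already most-significant first: 0x456FCD07.
0x456FCD07 = 1164954887.

1164954887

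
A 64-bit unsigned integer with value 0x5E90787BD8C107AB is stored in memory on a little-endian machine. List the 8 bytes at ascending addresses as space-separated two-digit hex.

Split into bytes (most-significant first): 5E 90 78 7B D8 C1 07 AB.
Little-endian: lowest address holds the least-significant byte.
So at ascending addresses the bytes are AB 07 C1 D8 7B 78 90 5E.

AB 07 C1 D8 7B 78 90 5E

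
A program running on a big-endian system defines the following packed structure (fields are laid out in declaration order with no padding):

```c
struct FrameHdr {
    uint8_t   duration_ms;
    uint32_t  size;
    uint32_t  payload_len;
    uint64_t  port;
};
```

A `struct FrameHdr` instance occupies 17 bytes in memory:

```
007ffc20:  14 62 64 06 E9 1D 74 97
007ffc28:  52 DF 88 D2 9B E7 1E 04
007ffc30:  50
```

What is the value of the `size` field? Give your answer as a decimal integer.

1650722537

`size` follows `duration_ms` (1 byte), so it starts at byte offset 1 and occupies 4 bytes.
Bytes at offsets 1..4: 62 64 06 E9.
Big-endian: lowest address holds the most-significant byte.
The bytes are already most-significant first: 0x626406E9.
0x626406E9 = 1650722537.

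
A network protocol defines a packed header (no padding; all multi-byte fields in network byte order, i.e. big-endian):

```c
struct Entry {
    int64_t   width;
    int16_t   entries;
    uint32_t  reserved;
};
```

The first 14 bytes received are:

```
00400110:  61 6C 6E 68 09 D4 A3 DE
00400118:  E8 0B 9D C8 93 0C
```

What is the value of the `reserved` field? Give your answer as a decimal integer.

`reserved` follows `width` (8 B), `entries` (2 B), so it starts at offset 8 + 2 = 10 and occupies 4 bytes.
Bytes at offsets 10..13: 9D C8 93 0C.
In big-endian order the high byte comes first in memory.
The bytes are already most-significant first: 0x9DC8930C.
0x9DC8930C = 2647167756.

2647167756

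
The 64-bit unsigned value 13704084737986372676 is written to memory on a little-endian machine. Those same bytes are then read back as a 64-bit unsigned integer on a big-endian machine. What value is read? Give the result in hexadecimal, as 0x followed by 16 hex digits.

0x44A4873B76B02EBE

13704084737986372676 in 64-bit hexadecimal is 0xBE2EB0763B87A444.
Stored little-endian, the bytes at ascending addresses are 44 A4 87 3B 76 B0 2E BE.
Read back as big-endian, the last byte is least significant, giving 0x44A4873B76B02EBE.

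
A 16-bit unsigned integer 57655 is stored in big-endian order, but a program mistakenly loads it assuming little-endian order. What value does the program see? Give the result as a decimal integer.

57655 in 16-bit hexadecimal is 0xE137.
Stored big-endian, the bytes at ascending addresses are E1 37.
Read back as little-endian, the first byte is least significant, giving 0x37E1.
0x37E1 = 14305.

14305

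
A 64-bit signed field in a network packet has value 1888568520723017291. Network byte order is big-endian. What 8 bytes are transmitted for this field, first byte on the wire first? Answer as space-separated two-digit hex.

1A 35 8B 10 43 AE 2E 4B

1888568520723017291 in hexadecimal, padded to 64 bits, is 0x1A358B1043AE2E4B.
Split into bytes (most-significant first): 1A 35 8B 10 43 AE 2E 4B.
Big-endian: lowest address holds the most-significant byte.
So the memory order matches the most-significant-first order: 1A 35 8B 10 43 AE 2E 4B.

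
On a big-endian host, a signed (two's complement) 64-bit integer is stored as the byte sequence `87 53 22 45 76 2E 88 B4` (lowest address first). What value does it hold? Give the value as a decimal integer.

-8695568773791446860

Big-endian stores the most-significant byte at the lowest address.
The bytes are already most-significant first: 0x87532245762E88B4.
Top bit is set, so as a signed 64-bit value this is 0x87532245762E88B4 − 2^64 = -8695568773791446860.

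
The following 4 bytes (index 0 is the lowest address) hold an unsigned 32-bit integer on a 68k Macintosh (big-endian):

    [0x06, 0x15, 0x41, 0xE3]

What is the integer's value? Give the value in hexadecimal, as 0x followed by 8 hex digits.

Big-endian: lowest address holds the most-significant byte.
The bytes are already most-significant first: 0x061541E3.

0x061541E3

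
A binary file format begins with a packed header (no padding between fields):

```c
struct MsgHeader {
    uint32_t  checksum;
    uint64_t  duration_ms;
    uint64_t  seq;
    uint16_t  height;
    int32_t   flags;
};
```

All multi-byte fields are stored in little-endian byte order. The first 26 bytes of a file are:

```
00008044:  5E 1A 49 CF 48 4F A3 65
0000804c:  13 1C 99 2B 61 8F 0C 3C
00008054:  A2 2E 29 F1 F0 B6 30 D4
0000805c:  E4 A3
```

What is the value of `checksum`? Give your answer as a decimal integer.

3477674590

`checksum` is the first field, at byte offset 0, occupying 4 bytes.
Bytes at offsets 0..3: 5E 1A 49 CF.
Little-endian stores the least-significant byte at the lowest address.
Reassemble most-significant byte first: CF 49 1A 5E → 0xCF491A5E.
0xCF491A5E = 3477674590.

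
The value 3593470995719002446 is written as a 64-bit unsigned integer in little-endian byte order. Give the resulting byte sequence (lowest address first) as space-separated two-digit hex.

4E 19 80 E2 D4 92 DE 31

3593470995719002446 in hexadecimal, padded to 64 bits, is 0x31DE92D4E280194E.
Split into bytes (most-significant first): 31 DE 92 D4 E2 80 19 4E.
In little-endian order the low byte comes first in memory.
So at ascending addresses the bytes are 4E 19 80 E2 D4 92 DE 31.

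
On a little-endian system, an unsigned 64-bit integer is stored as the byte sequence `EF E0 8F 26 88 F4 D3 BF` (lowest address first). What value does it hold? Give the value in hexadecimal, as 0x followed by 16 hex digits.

In little-endian order the low byte comes first in memory.
Reassemble most-significant byte first: BF D3 F4 88 26 8F E0 EF → 0xBFD3F488268FE0EF.

0xBFD3F488268FE0EF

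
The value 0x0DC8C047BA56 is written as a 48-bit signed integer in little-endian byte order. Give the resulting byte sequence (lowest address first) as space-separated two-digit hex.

Split into bytes (most-significant first): 0D C8 C0 47 BA 56.
Little-endian: lowest address holds the least-significant byte.
So at ascending addresses the bytes are 56 BA 47 C0 C8 0D.

56 BA 47 C0 C8 0D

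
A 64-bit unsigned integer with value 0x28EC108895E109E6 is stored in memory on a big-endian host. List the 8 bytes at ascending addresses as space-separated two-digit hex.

28 EC 10 88 95 E1 09 E6

Split into bytes (most-significant first): 28 EC 10 88 95 E1 09 E6.
Big-endian: lowest address holds the most-significant byte.
So the memory order matches the most-significant-first order: 28 EC 10 88 95 E1 09 E6.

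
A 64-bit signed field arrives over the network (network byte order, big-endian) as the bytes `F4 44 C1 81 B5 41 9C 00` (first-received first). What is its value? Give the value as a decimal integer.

-845338067202892800

In big-endian order the high byte comes first in memory.
The bytes are already most-significant first: 0xF444C181B5419C00.
Top bit is set, so as a signed 64-bit value this is 0xF444C181B5419C00 − 2^64 = -845338067202892800.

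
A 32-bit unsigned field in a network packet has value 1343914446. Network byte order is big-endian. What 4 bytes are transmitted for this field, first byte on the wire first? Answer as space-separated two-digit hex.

1343914446 in hexadecimal, padded to 32 bits, is 0x501A81CE.
Split into bytes (most-significant first): 50 1A 81 CE.
In big-endian order the high byte comes first in memory.
So the memory order matches the most-significant-first order: 50 1A 81 CE.

50 1A 81 CE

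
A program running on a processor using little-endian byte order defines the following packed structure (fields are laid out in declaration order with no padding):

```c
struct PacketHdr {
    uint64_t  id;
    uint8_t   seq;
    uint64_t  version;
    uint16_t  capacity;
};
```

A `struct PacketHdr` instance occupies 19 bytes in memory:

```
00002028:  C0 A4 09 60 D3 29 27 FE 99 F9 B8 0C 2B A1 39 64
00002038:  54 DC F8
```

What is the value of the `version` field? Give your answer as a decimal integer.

`version` follows `id` (8 B), `seq` (1 B), so it starts at offset 8 + 1 = 9 and occupies 8 bytes.
Bytes at offsets 9..16: F9 B8 0C 2B A1 39 64 54.
Little-endian stores the least-significant byte at the lowest address.
Reassemble most-significant byte first: 54 64 39 A1 2B 0C B8 F9 → 0x546439A12B0CB8F9.
0x546439A12B0CB8F9 = 6081048761231784185.

6081048761231784185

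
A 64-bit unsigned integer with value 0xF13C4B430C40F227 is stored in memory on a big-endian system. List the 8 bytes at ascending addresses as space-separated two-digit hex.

Split into bytes (most-significant first): F1 3C 4B 43 0C 40 F2 27.
Big-endian stores the most-significant byte at the lowest address.
So the memory order matches the most-significant-first order: F1 3C 4B 43 0C 40 F2 27.

F1 3C 4B 43 0C 40 F2 27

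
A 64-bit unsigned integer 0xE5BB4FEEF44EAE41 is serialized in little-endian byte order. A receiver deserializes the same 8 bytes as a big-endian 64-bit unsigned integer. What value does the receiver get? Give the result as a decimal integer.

Stored little-endian, the bytes at ascending addresses are 41 AE 4E F4 EE 4F BB E5.
Read back as big-endian, the last byte is least significant, giving 0x41AE4EF4EE4FBBE5.
0x41AE4EF4EE4FBBE5 = 4732807072290159589.

4732807072290159589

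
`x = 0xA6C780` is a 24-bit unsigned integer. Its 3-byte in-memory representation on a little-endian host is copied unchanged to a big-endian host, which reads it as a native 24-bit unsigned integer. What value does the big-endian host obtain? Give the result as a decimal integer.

8439718

Stored little-endian, the bytes at ascending addresses are 80 C7 A6.
Read back as big-endian, the last byte is least significant, giving 0x80C7A6.
0x80C7A6 = 8439718.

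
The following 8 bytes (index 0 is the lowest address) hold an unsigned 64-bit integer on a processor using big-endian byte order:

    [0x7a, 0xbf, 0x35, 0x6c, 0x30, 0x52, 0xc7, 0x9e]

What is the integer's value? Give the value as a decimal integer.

Big-endian: lowest address holds the most-significant byte.
The bytes are already most-significant first: 0x7ABF356C3052C79E.
0x7ABF356C3052C79E = 8844846931962415006.

8844846931962415006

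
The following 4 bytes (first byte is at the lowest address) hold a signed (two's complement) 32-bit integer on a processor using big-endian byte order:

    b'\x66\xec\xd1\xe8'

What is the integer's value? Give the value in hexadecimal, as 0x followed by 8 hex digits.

0x66ECD1E8

In big-endian order the high byte comes first in memory.
The bytes are already most-significant first: 0x66ECD1E8.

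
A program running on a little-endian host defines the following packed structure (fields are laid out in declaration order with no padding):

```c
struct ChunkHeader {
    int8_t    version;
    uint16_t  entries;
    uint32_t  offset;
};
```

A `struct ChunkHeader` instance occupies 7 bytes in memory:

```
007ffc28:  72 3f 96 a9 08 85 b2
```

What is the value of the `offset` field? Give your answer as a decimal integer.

2995062953

`offset` follows `version` (1 B), `entries` (2 B), so it starts at offset 1 + 2 = 3 and occupies 4 bytes.
Bytes at offsets 3..6: A9 08 85 B2.
Little-endian stores the least-significant byte at the lowest address.
Reassemble most-significant byte first: B2 85 08 A9 → 0xB28508A9.
0xB28508A9 = 2995062953.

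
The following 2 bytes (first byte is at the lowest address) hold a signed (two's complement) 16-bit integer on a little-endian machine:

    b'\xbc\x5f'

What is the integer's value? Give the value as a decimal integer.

Little-endian: lowest address holds the least-significant byte.
Reassemble most-significant byte first: 5F BC → 0x5FBC.
0x5FBC = 24508.

24508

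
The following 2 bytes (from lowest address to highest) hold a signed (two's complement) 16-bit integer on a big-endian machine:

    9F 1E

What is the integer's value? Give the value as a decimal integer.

Big-endian stores the most-significant byte at the lowest address.
The bytes are already most-significant first: 0x9F1E.
Top bit is set, so as a signed 16-bit value this is 0x9F1E − 2^16 = -24802.

-24802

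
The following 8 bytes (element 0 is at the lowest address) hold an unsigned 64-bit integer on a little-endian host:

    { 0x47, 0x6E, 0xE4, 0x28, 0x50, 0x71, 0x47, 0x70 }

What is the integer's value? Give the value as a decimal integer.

8090559844691766855

In little-endian order the low byte comes first in memory.
Reassemble most-significant byte first: 70 47 71 50 28 E4 6E 47 → 0x7047715028E46E47.
0x7047715028E46E47 = 8090559844691766855.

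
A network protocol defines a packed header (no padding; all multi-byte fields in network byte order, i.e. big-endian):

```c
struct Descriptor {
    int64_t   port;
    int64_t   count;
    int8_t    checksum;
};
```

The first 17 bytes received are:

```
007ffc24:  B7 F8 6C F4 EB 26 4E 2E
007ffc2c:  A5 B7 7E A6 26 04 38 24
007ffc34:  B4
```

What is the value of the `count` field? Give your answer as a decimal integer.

`count` follows `port` (8 bytes), so it starts at byte offset 8 and occupies 8 bytes.
Bytes at offsets 8..15: A5 B7 7E A6 26 04 38 24.
In big-endian order the high byte comes first in memory.
The bytes are already most-significant first: 0xA5B77EA626043824.
Top bit is set, so as a signed 64-bit value this is 0xA5B77EA626043824 − 2^64 = -6505591884645910492.

-6505591884645910492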